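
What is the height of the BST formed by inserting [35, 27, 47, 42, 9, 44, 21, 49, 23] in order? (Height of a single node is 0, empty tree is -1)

Insertion order: [35, 27, 47, 42, 9, 44, 21, 49, 23]
Tree (level-order array): [35, 27, 47, 9, None, 42, 49, None, 21, None, 44, None, None, None, 23]
Compute height bottom-up (empty subtree = -1):
  height(23) = 1 + max(-1, -1) = 0
  height(21) = 1 + max(-1, 0) = 1
  height(9) = 1 + max(-1, 1) = 2
  height(27) = 1 + max(2, -1) = 3
  height(44) = 1 + max(-1, -1) = 0
  height(42) = 1 + max(-1, 0) = 1
  height(49) = 1 + max(-1, -1) = 0
  height(47) = 1 + max(1, 0) = 2
  height(35) = 1 + max(3, 2) = 4
Height = 4


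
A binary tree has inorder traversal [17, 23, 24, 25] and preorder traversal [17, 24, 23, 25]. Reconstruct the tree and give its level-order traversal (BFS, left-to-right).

Inorder:  [17, 23, 24, 25]
Preorder: [17, 24, 23, 25]
Algorithm: preorder visits root first, so consume preorder in order;
for each root, split the current inorder slice at that value into
left-subtree inorder and right-subtree inorder, then recurse.
Recursive splits:
  root=17; inorder splits into left=[], right=[23, 24, 25]
  root=24; inorder splits into left=[23], right=[25]
  root=23; inorder splits into left=[], right=[]
  root=25; inorder splits into left=[], right=[]
Reconstructed level-order: [17, 24, 23, 25]


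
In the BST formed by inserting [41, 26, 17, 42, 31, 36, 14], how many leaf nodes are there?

Tree built from: [41, 26, 17, 42, 31, 36, 14]
Tree (level-order array): [41, 26, 42, 17, 31, None, None, 14, None, None, 36]
Rule: A leaf has 0 children.
Per-node child counts:
  node 41: 2 child(ren)
  node 26: 2 child(ren)
  node 17: 1 child(ren)
  node 14: 0 child(ren)
  node 31: 1 child(ren)
  node 36: 0 child(ren)
  node 42: 0 child(ren)
Matching nodes: [14, 36, 42]
Count of leaf nodes: 3


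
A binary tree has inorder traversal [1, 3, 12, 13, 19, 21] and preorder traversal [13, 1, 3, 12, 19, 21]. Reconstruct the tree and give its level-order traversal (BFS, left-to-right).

Inorder:  [1, 3, 12, 13, 19, 21]
Preorder: [13, 1, 3, 12, 19, 21]
Algorithm: preorder visits root first, so consume preorder in order;
for each root, split the current inorder slice at that value into
left-subtree inorder and right-subtree inorder, then recurse.
Recursive splits:
  root=13; inorder splits into left=[1, 3, 12], right=[19, 21]
  root=1; inorder splits into left=[], right=[3, 12]
  root=3; inorder splits into left=[], right=[12]
  root=12; inorder splits into left=[], right=[]
  root=19; inorder splits into left=[], right=[21]
  root=21; inorder splits into left=[], right=[]
Reconstructed level-order: [13, 1, 19, 3, 21, 12]


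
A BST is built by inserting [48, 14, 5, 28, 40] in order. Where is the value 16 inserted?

Starting tree (level order): [48, 14, None, 5, 28, None, None, None, 40]
Insertion path: 48 -> 14 -> 28
Result: insert 16 as left child of 28
Final tree (level order): [48, 14, None, 5, 28, None, None, 16, 40]


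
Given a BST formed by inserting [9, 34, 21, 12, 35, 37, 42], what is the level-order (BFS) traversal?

Tree insertion order: [9, 34, 21, 12, 35, 37, 42]
Tree (level-order array): [9, None, 34, 21, 35, 12, None, None, 37, None, None, None, 42]
BFS from the root, enqueuing left then right child of each popped node:
  queue [9] -> pop 9, enqueue [34], visited so far: [9]
  queue [34] -> pop 34, enqueue [21, 35], visited so far: [9, 34]
  queue [21, 35] -> pop 21, enqueue [12], visited so far: [9, 34, 21]
  queue [35, 12] -> pop 35, enqueue [37], visited so far: [9, 34, 21, 35]
  queue [12, 37] -> pop 12, enqueue [none], visited so far: [9, 34, 21, 35, 12]
  queue [37] -> pop 37, enqueue [42], visited so far: [9, 34, 21, 35, 12, 37]
  queue [42] -> pop 42, enqueue [none], visited so far: [9, 34, 21, 35, 12, 37, 42]
Result: [9, 34, 21, 35, 12, 37, 42]


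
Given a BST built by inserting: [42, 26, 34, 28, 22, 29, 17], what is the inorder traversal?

Tree insertion order: [42, 26, 34, 28, 22, 29, 17]
Tree (level-order array): [42, 26, None, 22, 34, 17, None, 28, None, None, None, None, 29]
Inorder traversal: [17, 22, 26, 28, 29, 34, 42]


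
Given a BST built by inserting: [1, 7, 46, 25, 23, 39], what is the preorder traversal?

Tree insertion order: [1, 7, 46, 25, 23, 39]
Tree (level-order array): [1, None, 7, None, 46, 25, None, 23, 39]
Preorder traversal: [1, 7, 46, 25, 23, 39]


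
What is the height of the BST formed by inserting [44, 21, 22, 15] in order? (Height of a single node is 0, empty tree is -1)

Insertion order: [44, 21, 22, 15]
Tree (level-order array): [44, 21, None, 15, 22]
Compute height bottom-up (empty subtree = -1):
  height(15) = 1 + max(-1, -1) = 0
  height(22) = 1 + max(-1, -1) = 0
  height(21) = 1 + max(0, 0) = 1
  height(44) = 1 + max(1, -1) = 2
Height = 2


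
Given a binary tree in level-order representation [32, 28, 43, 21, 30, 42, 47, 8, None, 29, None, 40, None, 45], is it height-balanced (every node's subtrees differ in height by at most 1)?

Tree (level-order array): [32, 28, 43, 21, 30, 42, 47, 8, None, 29, None, 40, None, 45]
Definition: a tree is height-balanced if, at every node, |h(left) - h(right)| <= 1 (empty subtree has height -1).
Bottom-up per-node check:
  node 8: h_left=-1, h_right=-1, diff=0 [OK], height=0
  node 21: h_left=0, h_right=-1, diff=1 [OK], height=1
  node 29: h_left=-1, h_right=-1, diff=0 [OK], height=0
  node 30: h_left=0, h_right=-1, diff=1 [OK], height=1
  node 28: h_left=1, h_right=1, diff=0 [OK], height=2
  node 40: h_left=-1, h_right=-1, diff=0 [OK], height=0
  node 42: h_left=0, h_right=-1, diff=1 [OK], height=1
  node 45: h_left=-1, h_right=-1, diff=0 [OK], height=0
  node 47: h_left=0, h_right=-1, diff=1 [OK], height=1
  node 43: h_left=1, h_right=1, diff=0 [OK], height=2
  node 32: h_left=2, h_right=2, diff=0 [OK], height=3
All nodes satisfy the balance condition.
Result: Balanced


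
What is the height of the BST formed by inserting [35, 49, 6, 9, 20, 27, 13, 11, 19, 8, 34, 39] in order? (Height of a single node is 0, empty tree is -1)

Insertion order: [35, 49, 6, 9, 20, 27, 13, 11, 19, 8, 34, 39]
Tree (level-order array): [35, 6, 49, None, 9, 39, None, 8, 20, None, None, None, None, 13, 27, 11, 19, None, 34]
Compute height bottom-up (empty subtree = -1):
  height(8) = 1 + max(-1, -1) = 0
  height(11) = 1 + max(-1, -1) = 0
  height(19) = 1 + max(-1, -1) = 0
  height(13) = 1 + max(0, 0) = 1
  height(34) = 1 + max(-1, -1) = 0
  height(27) = 1 + max(-1, 0) = 1
  height(20) = 1 + max(1, 1) = 2
  height(9) = 1 + max(0, 2) = 3
  height(6) = 1 + max(-1, 3) = 4
  height(39) = 1 + max(-1, -1) = 0
  height(49) = 1 + max(0, -1) = 1
  height(35) = 1 + max(4, 1) = 5
Height = 5


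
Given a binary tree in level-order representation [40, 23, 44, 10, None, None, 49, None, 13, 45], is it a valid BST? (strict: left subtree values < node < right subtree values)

Level-order array: [40, 23, 44, 10, None, None, 49, None, 13, 45]
Validate using subtree bounds (lo, hi): at each node, require lo < value < hi,
then recurse left with hi=value and right with lo=value.
Preorder trace (stopping at first violation):
  at node 40 with bounds (-inf, +inf): OK
  at node 23 with bounds (-inf, 40): OK
  at node 10 with bounds (-inf, 23): OK
  at node 13 with bounds (10, 23): OK
  at node 44 with bounds (40, +inf): OK
  at node 49 with bounds (44, +inf): OK
  at node 45 with bounds (44, 49): OK
No violation found at any node.
Result: Valid BST


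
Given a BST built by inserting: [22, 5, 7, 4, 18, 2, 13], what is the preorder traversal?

Tree insertion order: [22, 5, 7, 4, 18, 2, 13]
Tree (level-order array): [22, 5, None, 4, 7, 2, None, None, 18, None, None, 13]
Preorder traversal: [22, 5, 4, 2, 7, 18, 13]


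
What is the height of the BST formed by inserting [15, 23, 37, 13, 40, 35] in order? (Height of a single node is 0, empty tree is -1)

Insertion order: [15, 23, 37, 13, 40, 35]
Tree (level-order array): [15, 13, 23, None, None, None, 37, 35, 40]
Compute height bottom-up (empty subtree = -1):
  height(13) = 1 + max(-1, -1) = 0
  height(35) = 1 + max(-1, -1) = 0
  height(40) = 1 + max(-1, -1) = 0
  height(37) = 1 + max(0, 0) = 1
  height(23) = 1 + max(-1, 1) = 2
  height(15) = 1 + max(0, 2) = 3
Height = 3


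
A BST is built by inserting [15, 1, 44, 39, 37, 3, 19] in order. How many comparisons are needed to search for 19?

Search path for 19: 15 -> 44 -> 39 -> 37 -> 19
Found: True
Comparisons: 5


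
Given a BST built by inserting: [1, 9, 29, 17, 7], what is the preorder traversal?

Tree insertion order: [1, 9, 29, 17, 7]
Tree (level-order array): [1, None, 9, 7, 29, None, None, 17]
Preorder traversal: [1, 9, 7, 29, 17]


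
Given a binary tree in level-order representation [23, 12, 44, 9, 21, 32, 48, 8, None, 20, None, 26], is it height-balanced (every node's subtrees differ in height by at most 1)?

Tree (level-order array): [23, 12, 44, 9, 21, 32, 48, 8, None, 20, None, 26]
Definition: a tree is height-balanced if, at every node, |h(left) - h(right)| <= 1 (empty subtree has height -1).
Bottom-up per-node check:
  node 8: h_left=-1, h_right=-1, diff=0 [OK], height=0
  node 9: h_left=0, h_right=-1, diff=1 [OK], height=1
  node 20: h_left=-1, h_right=-1, diff=0 [OK], height=0
  node 21: h_left=0, h_right=-1, diff=1 [OK], height=1
  node 12: h_left=1, h_right=1, diff=0 [OK], height=2
  node 26: h_left=-1, h_right=-1, diff=0 [OK], height=0
  node 32: h_left=0, h_right=-1, diff=1 [OK], height=1
  node 48: h_left=-1, h_right=-1, diff=0 [OK], height=0
  node 44: h_left=1, h_right=0, diff=1 [OK], height=2
  node 23: h_left=2, h_right=2, diff=0 [OK], height=3
All nodes satisfy the balance condition.
Result: Balanced


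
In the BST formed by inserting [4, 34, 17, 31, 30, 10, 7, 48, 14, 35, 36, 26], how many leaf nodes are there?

Tree built from: [4, 34, 17, 31, 30, 10, 7, 48, 14, 35, 36, 26]
Tree (level-order array): [4, None, 34, 17, 48, 10, 31, 35, None, 7, 14, 30, None, None, 36, None, None, None, None, 26]
Rule: A leaf has 0 children.
Per-node child counts:
  node 4: 1 child(ren)
  node 34: 2 child(ren)
  node 17: 2 child(ren)
  node 10: 2 child(ren)
  node 7: 0 child(ren)
  node 14: 0 child(ren)
  node 31: 1 child(ren)
  node 30: 1 child(ren)
  node 26: 0 child(ren)
  node 48: 1 child(ren)
  node 35: 1 child(ren)
  node 36: 0 child(ren)
Matching nodes: [7, 14, 26, 36]
Count of leaf nodes: 4


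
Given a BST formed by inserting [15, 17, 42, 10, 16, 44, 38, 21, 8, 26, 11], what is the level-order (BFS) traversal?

Tree insertion order: [15, 17, 42, 10, 16, 44, 38, 21, 8, 26, 11]
Tree (level-order array): [15, 10, 17, 8, 11, 16, 42, None, None, None, None, None, None, 38, 44, 21, None, None, None, None, 26]
BFS from the root, enqueuing left then right child of each popped node:
  queue [15] -> pop 15, enqueue [10, 17], visited so far: [15]
  queue [10, 17] -> pop 10, enqueue [8, 11], visited so far: [15, 10]
  queue [17, 8, 11] -> pop 17, enqueue [16, 42], visited so far: [15, 10, 17]
  queue [8, 11, 16, 42] -> pop 8, enqueue [none], visited so far: [15, 10, 17, 8]
  queue [11, 16, 42] -> pop 11, enqueue [none], visited so far: [15, 10, 17, 8, 11]
  queue [16, 42] -> pop 16, enqueue [none], visited so far: [15, 10, 17, 8, 11, 16]
  queue [42] -> pop 42, enqueue [38, 44], visited so far: [15, 10, 17, 8, 11, 16, 42]
  queue [38, 44] -> pop 38, enqueue [21], visited so far: [15, 10, 17, 8, 11, 16, 42, 38]
  queue [44, 21] -> pop 44, enqueue [none], visited so far: [15, 10, 17, 8, 11, 16, 42, 38, 44]
  queue [21] -> pop 21, enqueue [26], visited so far: [15, 10, 17, 8, 11, 16, 42, 38, 44, 21]
  queue [26] -> pop 26, enqueue [none], visited so far: [15, 10, 17, 8, 11, 16, 42, 38, 44, 21, 26]
Result: [15, 10, 17, 8, 11, 16, 42, 38, 44, 21, 26]


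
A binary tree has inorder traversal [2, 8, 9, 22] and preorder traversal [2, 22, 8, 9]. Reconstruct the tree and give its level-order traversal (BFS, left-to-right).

Inorder:  [2, 8, 9, 22]
Preorder: [2, 22, 8, 9]
Algorithm: preorder visits root first, so consume preorder in order;
for each root, split the current inorder slice at that value into
left-subtree inorder and right-subtree inorder, then recurse.
Recursive splits:
  root=2; inorder splits into left=[], right=[8, 9, 22]
  root=22; inorder splits into left=[8, 9], right=[]
  root=8; inorder splits into left=[], right=[9]
  root=9; inorder splits into left=[], right=[]
Reconstructed level-order: [2, 22, 8, 9]


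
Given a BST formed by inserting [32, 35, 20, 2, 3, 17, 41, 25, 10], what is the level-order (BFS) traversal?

Tree insertion order: [32, 35, 20, 2, 3, 17, 41, 25, 10]
Tree (level-order array): [32, 20, 35, 2, 25, None, 41, None, 3, None, None, None, None, None, 17, 10]
BFS from the root, enqueuing left then right child of each popped node:
  queue [32] -> pop 32, enqueue [20, 35], visited so far: [32]
  queue [20, 35] -> pop 20, enqueue [2, 25], visited so far: [32, 20]
  queue [35, 2, 25] -> pop 35, enqueue [41], visited so far: [32, 20, 35]
  queue [2, 25, 41] -> pop 2, enqueue [3], visited so far: [32, 20, 35, 2]
  queue [25, 41, 3] -> pop 25, enqueue [none], visited so far: [32, 20, 35, 2, 25]
  queue [41, 3] -> pop 41, enqueue [none], visited so far: [32, 20, 35, 2, 25, 41]
  queue [3] -> pop 3, enqueue [17], visited so far: [32, 20, 35, 2, 25, 41, 3]
  queue [17] -> pop 17, enqueue [10], visited so far: [32, 20, 35, 2, 25, 41, 3, 17]
  queue [10] -> pop 10, enqueue [none], visited so far: [32, 20, 35, 2, 25, 41, 3, 17, 10]
Result: [32, 20, 35, 2, 25, 41, 3, 17, 10]


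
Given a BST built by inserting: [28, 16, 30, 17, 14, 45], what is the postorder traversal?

Tree insertion order: [28, 16, 30, 17, 14, 45]
Tree (level-order array): [28, 16, 30, 14, 17, None, 45]
Postorder traversal: [14, 17, 16, 45, 30, 28]


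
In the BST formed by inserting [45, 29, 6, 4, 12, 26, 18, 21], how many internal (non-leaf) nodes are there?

Tree built from: [45, 29, 6, 4, 12, 26, 18, 21]
Tree (level-order array): [45, 29, None, 6, None, 4, 12, None, None, None, 26, 18, None, None, 21]
Rule: An internal node has at least one child.
Per-node child counts:
  node 45: 1 child(ren)
  node 29: 1 child(ren)
  node 6: 2 child(ren)
  node 4: 0 child(ren)
  node 12: 1 child(ren)
  node 26: 1 child(ren)
  node 18: 1 child(ren)
  node 21: 0 child(ren)
Matching nodes: [45, 29, 6, 12, 26, 18]
Count of internal (non-leaf) nodes: 6


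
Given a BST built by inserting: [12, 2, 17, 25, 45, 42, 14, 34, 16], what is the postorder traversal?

Tree insertion order: [12, 2, 17, 25, 45, 42, 14, 34, 16]
Tree (level-order array): [12, 2, 17, None, None, 14, 25, None, 16, None, 45, None, None, 42, None, 34]
Postorder traversal: [2, 16, 14, 34, 42, 45, 25, 17, 12]


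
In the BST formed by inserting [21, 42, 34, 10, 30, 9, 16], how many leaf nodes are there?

Tree built from: [21, 42, 34, 10, 30, 9, 16]
Tree (level-order array): [21, 10, 42, 9, 16, 34, None, None, None, None, None, 30]
Rule: A leaf has 0 children.
Per-node child counts:
  node 21: 2 child(ren)
  node 10: 2 child(ren)
  node 9: 0 child(ren)
  node 16: 0 child(ren)
  node 42: 1 child(ren)
  node 34: 1 child(ren)
  node 30: 0 child(ren)
Matching nodes: [9, 16, 30]
Count of leaf nodes: 3


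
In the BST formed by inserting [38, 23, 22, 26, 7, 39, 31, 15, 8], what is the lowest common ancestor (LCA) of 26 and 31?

Tree insertion order: [38, 23, 22, 26, 7, 39, 31, 15, 8]
Tree (level-order array): [38, 23, 39, 22, 26, None, None, 7, None, None, 31, None, 15, None, None, 8]
In a BST, the LCA of p=26, q=31 is the first node v on the
root-to-leaf path with p <= v <= q (go left if both < v, right if both > v).
Walk from root:
  at 38: both 26 and 31 < 38, go left
  at 23: both 26 and 31 > 23, go right
  at 26: 26 <= 26 <= 31, this is the LCA
LCA = 26


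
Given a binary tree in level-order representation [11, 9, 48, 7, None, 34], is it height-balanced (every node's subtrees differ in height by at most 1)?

Tree (level-order array): [11, 9, 48, 7, None, 34]
Definition: a tree is height-balanced if, at every node, |h(left) - h(right)| <= 1 (empty subtree has height -1).
Bottom-up per-node check:
  node 7: h_left=-1, h_right=-1, diff=0 [OK], height=0
  node 9: h_left=0, h_right=-1, diff=1 [OK], height=1
  node 34: h_left=-1, h_right=-1, diff=0 [OK], height=0
  node 48: h_left=0, h_right=-1, diff=1 [OK], height=1
  node 11: h_left=1, h_right=1, diff=0 [OK], height=2
All nodes satisfy the balance condition.
Result: Balanced


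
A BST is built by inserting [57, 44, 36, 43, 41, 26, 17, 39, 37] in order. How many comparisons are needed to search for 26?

Search path for 26: 57 -> 44 -> 36 -> 26
Found: True
Comparisons: 4


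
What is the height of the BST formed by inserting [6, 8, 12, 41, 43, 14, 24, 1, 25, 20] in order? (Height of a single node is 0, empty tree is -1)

Insertion order: [6, 8, 12, 41, 43, 14, 24, 1, 25, 20]
Tree (level-order array): [6, 1, 8, None, None, None, 12, None, 41, 14, 43, None, 24, None, None, 20, 25]
Compute height bottom-up (empty subtree = -1):
  height(1) = 1 + max(-1, -1) = 0
  height(20) = 1 + max(-1, -1) = 0
  height(25) = 1 + max(-1, -1) = 0
  height(24) = 1 + max(0, 0) = 1
  height(14) = 1 + max(-1, 1) = 2
  height(43) = 1 + max(-1, -1) = 0
  height(41) = 1 + max(2, 0) = 3
  height(12) = 1 + max(-1, 3) = 4
  height(8) = 1 + max(-1, 4) = 5
  height(6) = 1 + max(0, 5) = 6
Height = 6


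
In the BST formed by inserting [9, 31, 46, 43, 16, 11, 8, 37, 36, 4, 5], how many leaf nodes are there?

Tree built from: [9, 31, 46, 43, 16, 11, 8, 37, 36, 4, 5]
Tree (level-order array): [9, 8, 31, 4, None, 16, 46, None, 5, 11, None, 43, None, None, None, None, None, 37, None, 36]
Rule: A leaf has 0 children.
Per-node child counts:
  node 9: 2 child(ren)
  node 8: 1 child(ren)
  node 4: 1 child(ren)
  node 5: 0 child(ren)
  node 31: 2 child(ren)
  node 16: 1 child(ren)
  node 11: 0 child(ren)
  node 46: 1 child(ren)
  node 43: 1 child(ren)
  node 37: 1 child(ren)
  node 36: 0 child(ren)
Matching nodes: [5, 11, 36]
Count of leaf nodes: 3


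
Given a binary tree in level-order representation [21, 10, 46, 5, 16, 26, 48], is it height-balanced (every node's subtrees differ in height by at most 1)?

Tree (level-order array): [21, 10, 46, 5, 16, 26, 48]
Definition: a tree is height-balanced if, at every node, |h(left) - h(right)| <= 1 (empty subtree has height -1).
Bottom-up per-node check:
  node 5: h_left=-1, h_right=-1, diff=0 [OK], height=0
  node 16: h_left=-1, h_right=-1, diff=0 [OK], height=0
  node 10: h_left=0, h_right=0, diff=0 [OK], height=1
  node 26: h_left=-1, h_right=-1, diff=0 [OK], height=0
  node 48: h_left=-1, h_right=-1, diff=0 [OK], height=0
  node 46: h_left=0, h_right=0, diff=0 [OK], height=1
  node 21: h_left=1, h_right=1, diff=0 [OK], height=2
All nodes satisfy the balance condition.
Result: Balanced


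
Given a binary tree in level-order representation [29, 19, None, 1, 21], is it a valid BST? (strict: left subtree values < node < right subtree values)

Level-order array: [29, 19, None, 1, 21]
Validate using subtree bounds (lo, hi): at each node, require lo < value < hi,
then recurse left with hi=value and right with lo=value.
Preorder trace (stopping at first violation):
  at node 29 with bounds (-inf, +inf): OK
  at node 19 with bounds (-inf, 29): OK
  at node 1 with bounds (-inf, 19): OK
  at node 21 with bounds (19, 29): OK
No violation found at any node.
Result: Valid BST


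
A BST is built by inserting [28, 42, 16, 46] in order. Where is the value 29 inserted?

Starting tree (level order): [28, 16, 42, None, None, None, 46]
Insertion path: 28 -> 42
Result: insert 29 as left child of 42
Final tree (level order): [28, 16, 42, None, None, 29, 46]


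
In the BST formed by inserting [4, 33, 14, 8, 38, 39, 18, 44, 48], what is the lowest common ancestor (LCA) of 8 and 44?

Tree insertion order: [4, 33, 14, 8, 38, 39, 18, 44, 48]
Tree (level-order array): [4, None, 33, 14, 38, 8, 18, None, 39, None, None, None, None, None, 44, None, 48]
In a BST, the LCA of p=8, q=44 is the first node v on the
root-to-leaf path with p <= v <= q (go left if both < v, right if both > v).
Walk from root:
  at 4: both 8 and 44 > 4, go right
  at 33: 8 <= 33 <= 44, this is the LCA
LCA = 33


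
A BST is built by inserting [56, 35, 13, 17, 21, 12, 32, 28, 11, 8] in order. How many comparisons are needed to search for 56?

Search path for 56: 56
Found: True
Comparisons: 1


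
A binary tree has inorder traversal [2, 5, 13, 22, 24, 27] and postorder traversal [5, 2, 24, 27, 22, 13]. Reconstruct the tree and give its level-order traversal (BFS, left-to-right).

Inorder:   [2, 5, 13, 22, 24, 27]
Postorder: [5, 2, 24, 27, 22, 13]
Algorithm: postorder visits root last, so walk postorder right-to-left;
each value is the root of the current inorder slice — split it at that
value, recurse on the right subtree first, then the left.
Recursive splits:
  root=13; inorder splits into left=[2, 5], right=[22, 24, 27]
  root=22; inorder splits into left=[], right=[24, 27]
  root=27; inorder splits into left=[24], right=[]
  root=24; inorder splits into left=[], right=[]
  root=2; inorder splits into left=[], right=[5]
  root=5; inorder splits into left=[], right=[]
Reconstructed level-order: [13, 2, 22, 5, 27, 24]


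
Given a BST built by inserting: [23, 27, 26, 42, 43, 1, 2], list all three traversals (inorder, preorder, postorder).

Tree insertion order: [23, 27, 26, 42, 43, 1, 2]
Tree (level-order array): [23, 1, 27, None, 2, 26, 42, None, None, None, None, None, 43]
Inorder (L, root, R): [1, 2, 23, 26, 27, 42, 43]
Preorder (root, L, R): [23, 1, 2, 27, 26, 42, 43]
Postorder (L, R, root): [2, 1, 26, 43, 42, 27, 23]


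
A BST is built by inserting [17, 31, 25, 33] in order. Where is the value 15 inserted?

Starting tree (level order): [17, None, 31, 25, 33]
Insertion path: 17
Result: insert 15 as left child of 17
Final tree (level order): [17, 15, 31, None, None, 25, 33]


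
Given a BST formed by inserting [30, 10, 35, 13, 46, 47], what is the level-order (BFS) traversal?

Tree insertion order: [30, 10, 35, 13, 46, 47]
Tree (level-order array): [30, 10, 35, None, 13, None, 46, None, None, None, 47]
BFS from the root, enqueuing left then right child of each popped node:
  queue [30] -> pop 30, enqueue [10, 35], visited so far: [30]
  queue [10, 35] -> pop 10, enqueue [13], visited so far: [30, 10]
  queue [35, 13] -> pop 35, enqueue [46], visited so far: [30, 10, 35]
  queue [13, 46] -> pop 13, enqueue [none], visited so far: [30, 10, 35, 13]
  queue [46] -> pop 46, enqueue [47], visited so far: [30, 10, 35, 13, 46]
  queue [47] -> pop 47, enqueue [none], visited so far: [30, 10, 35, 13, 46, 47]
Result: [30, 10, 35, 13, 46, 47]


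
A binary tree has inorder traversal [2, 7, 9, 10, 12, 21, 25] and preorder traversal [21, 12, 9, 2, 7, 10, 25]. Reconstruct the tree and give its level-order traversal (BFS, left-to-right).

Inorder:  [2, 7, 9, 10, 12, 21, 25]
Preorder: [21, 12, 9, 2, 7, 10, 25]
Algorithm: preorder visits root first, so consume preorder in order;
for each root, split the current inorder slice at that value into
left-subtree inorder and right-subtree inorder, then recurse.
Recursive splits:
  root=21; inorder splits into left=[2, 7, 9, 10, 12], right=[25]
  root=12; inorder splits into left=[2, 7, 9, 10], right=[]
  root=9; inorder splits into left=[2, 7], right=[10]
  root=2; inorder splits into left=[], right=[7]
  root=7; inorder splits into left=[], right=[]
  root=10; inorder splits into left=[], right=[]
  root=25; inorder splits into left=[], right=[]
Reconstructed level-order: [21, 12, 25, 9, 2, 10, 7]


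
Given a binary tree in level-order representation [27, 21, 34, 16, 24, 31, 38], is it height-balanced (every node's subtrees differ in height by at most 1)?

Tree (level-order array): [27, 21, 34, 16, 24, 31, 38]
Definition: a tree is height-balanced if, at every node, |h(left) - h(right)| <= 1 (empty subtree has height -1).
Bottom-up per-node check:
  node 16: h_left=-1, h_right=-1, diff=0 [OK], height=0
  node 24: h_left=-1, h_right=-1, diff=0 [OK], height=0
  node 21: h_left=0, h_right=0, diff=0 [OK], height=1
  node 31: h_left=-1, h_right=-1, diff=0 [OK], height=0
  node 38: h_left=-1, h_right=-1, diff=0 [OK], height=0
  node 34: h_left=0, h_right=0, diff=0 [OK], height=1
  node 27: h_left=1, h_right=1, diff=0 [OK], height=2
All nodes satisfy the balance condition.
Result: Balanced


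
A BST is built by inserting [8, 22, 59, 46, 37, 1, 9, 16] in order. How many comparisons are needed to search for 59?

Search path for 59: 8 -> 22 -> 59
Found: True
Comparisons: 3


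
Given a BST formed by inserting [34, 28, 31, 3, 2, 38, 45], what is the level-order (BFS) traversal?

Tree insertion order: [34, 28, 31, 3, 2, 38, 45]
Tree (level-order array): [34, 28, 38, 3, 31, None, 45, 2]
BFS from the root, enqueuing left then right child of each popped node:
  queue [34] -> pop 34, enqueue [28, 38], visited so far: [34]
  queue [28, 38] -> pop 28, enqueue [3, 31], visited so far: [34, 28]
  queue [38, 3, 31] -> pop 38, enqueue [45], visited so far: [34, 28, 38]
  queue [3, 31, 45] -> pop 3, enqueue [2], visited so far: [34, 28, 38, 3]
  queue [31, 45, 2] -> pop 31, enqueue [none], visited so far: [34, 28, 38, 3, 31]
  queue [45, 2] -> pop 45, enqueue [none], visited so far: [34, 28, 38, 3, 31, 45]
  queue [2] -> pop 2, enqueue [none], visited so far: [34, 28, 38, 3, 31, 45, 2]
Result: [34, 28, 38, 3, 31, 45, 2]


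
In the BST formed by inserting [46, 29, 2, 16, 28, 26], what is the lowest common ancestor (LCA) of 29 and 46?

Tree insertion order: [46, 29, 2, 16, 28, 26]
Tree (level-order array): [46, 29, None, 2, None, None, 16, None, 28, 26]
In a BST, the LCA of p=29, q=46 is the first node v on the
root-to-leaf path with p <= v <= q (go left if both < v, right if both > v).
Walk from root:
  at 46: 29 <= 46 <= 46, this is the LCA
LCA = 46


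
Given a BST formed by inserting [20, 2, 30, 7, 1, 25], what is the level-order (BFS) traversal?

Tree insertion order: [20, 2, 30, 7, 1, 25]
Tree (level-order array): [20, 2, 30, 1, 7, 25]
BFS from the root, enqueuing left then right child of each popped node:
  queue [20] -> pop 20, enqueue [2, 30], visited so far: [20]
  queue [2, 30] -> pop 2, enqueue [1, 7], visited so far: [20, 2]
  queue [30, 1, 7] -> pop 30, enqueue [25], visited so far: [20, 2, 30]
  queue [1, 7, 25] -> pop 1, enqueue [none], visited so far: [20, 2, 30, 1]
  queue [7, 25] -> pop 7, enqueue [none], visited so far: [20, 2, 30, 1, 7]
  queue [25] -> pop 25, enqueue [none], visited so far: [20, 2, 30, 1, 7, 25]
Result: [20, 2, 30, 1, 7, 25]


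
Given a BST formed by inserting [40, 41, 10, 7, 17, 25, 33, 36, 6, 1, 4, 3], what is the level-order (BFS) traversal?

Tree insertion order: [40, 41, 10, 7, 17, 25, 33, 36, 6, 1, 4, 3]
Tree (level-order array): [40, 10, 41, 7, 17, None, None, 6, None, None, 25, 1, None, None, 33, None, 4, None, 36, 3]
BFS from the root, enqueuing left then right child of each popped node:
  queue [40] -> pop 40, enqueue [10, 41], visited so far: [40]
  queue [10, 41] -> pop 10, enqueue [7, 17], visited so far: [40, 10]
  queue [41, 7, 17] -> pop 41, enqueue [none], visited so far: [40, 10, 41]
  queue [7, 17] -> pop 7, enqueue [6], visited so far: [40, 10, 41, 7]
  queue [17, 6] -> pop 17, enqueue [25], visited so far: [40, 10, 41, 7, 17]
  queue [6, 25] -> pop 6, enqueue [1], visited so far: [40, 10, 41, 7, 17, 6]
  queue [25, 1] -> pop 25, enqueue [33], visited so far: [40, 10, 41, 7, 17, 6, 25]
  queue [1, 33] -> pop 1, enqueue [4], visited so far: [40, 10, 41, 7, 17, 6, 25, 1]
  queue [33, 4] -> pop 33, enqueue [36], visited so far: [40, 10, 41, 7, 17, 6, 25, 1, 33]
  queue [4, 36] -> pop 4, enqueue [3], visited so far: [40, 10, 41, 7, 17, 6, 25, 1, 33, 4]
  queue [36, 3] -> pop 36, enqueue [none], visited so far: [40, 10, 41, 7, 17, 6, 25, 1, 33, 4, 36]
  queue [3] -> pop 3, enqueue [none], visited so far: [40, 10, 41, 7, 17, 6, 25, 1, 33, 4, 36, 3]
Result: [40, 10, 41, 7, 17, 6, 25, 1, 33, 4, 36, 3]


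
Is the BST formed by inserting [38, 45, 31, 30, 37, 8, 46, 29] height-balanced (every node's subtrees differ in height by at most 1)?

Tree (level-order array): [38, 31, 45, 30, 37, None, 46, 8, None, None, None, None, None, None, 29]
Definition: a tree is height-balanced if, at every node, |h(left) - h(right)| <= 1 (empty subtree has height -1).
Bottom-up per-node check:
  node 29: h_left=-1, h_right=-1, diff=0 [OK], height=0
  node 8: h_left=-1, h_right=0, diff=1 [OK], height=1
  node 30: h_left=1, h_right=-1, diff=2 [FAIL (|1--1|=2 > 1)], height=2
  node 37: h_left=-1, h_right=-1, diff=0 [OK], height=0
  node 31: h_left=2, h_right=0, diff=2 [FAIL (|2-0|=2 > 1)], height=3
  node 46: h_left=-1, h_right=-1, diff=0 [OK], height=0
  node 45: h_left=-1, h_right=0, diff=1 [OK], height=1
  node 38: h_left=3, h_right=1, diff=2 [FAIL (|3-1|=2 > 1)], height=4
Node 30 violates the condition: |1 - -1| = 2 > 1.
Result: Not balanced


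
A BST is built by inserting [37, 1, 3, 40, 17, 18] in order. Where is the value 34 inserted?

Starting tree (level order): [37, 1, 40, None, 3, None, None, None, 17, None, 18]
Insertion path: 37 -> 1 -> 3 -> 17 -> 18
Result: insert 34 as right child of 18
Final tree (level order): [37, 1, 40, None, 3, None, None, None, 17, None, 18, None, 34]


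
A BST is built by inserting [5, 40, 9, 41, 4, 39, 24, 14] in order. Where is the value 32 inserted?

Starting tree (level order): [5, 4, 40, None, None, 9, 41, None, 39, None, None, 24, None, 14]
Insertion path: 5 -> 40 -> 9 -> 39 -> 24
Result: insert 32 as right child of 24
Final tree (level order): [5, 4, 40, None, None, 9, 41, None, 39, None, None, 24, None, 14, 32]


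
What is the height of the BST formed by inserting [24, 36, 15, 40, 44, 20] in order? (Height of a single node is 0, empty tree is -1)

Insertion order: [24, 36, 15, 40, 44, 20]
Tree (level-order array): [24, 15, 36, None, 20, None, 40, None, None, None, 44]
Compute height bottom-up (empty subtree = -1):
  height(20) = 1 + max(-1, -1) = 0
  height(15) = 1 + max(-1, 0) = 1
  height(44) = 1 + max(-1, -1) = 0
  height(40) = 1 + max(-1, 0) = 1
  height(36) = 1 + max(-1, 1) = 2
  height(24) = 1 + max(1, 2) = 3
Height = 3


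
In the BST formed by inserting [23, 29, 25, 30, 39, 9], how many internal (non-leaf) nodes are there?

Tree built from: [23, 29, 25, 30, 39, 9]
Tree (level-order array): [23, 9, 29, None, None, 25, 30, None, None, None, 39]
Rule: An internal node has at least one child.
Per-node child counts:
  node 23: 2 child(ren)
  node 9: 0 child(ren)
  node 29: 2 child(ren)
  node 25: 0 child(ren)
  node 30: 1 child(ren)
  node 39: 0 child(ren)
Matching nodes: [23, 29, 30]
Count of internal (non-leaf) nodes: 3


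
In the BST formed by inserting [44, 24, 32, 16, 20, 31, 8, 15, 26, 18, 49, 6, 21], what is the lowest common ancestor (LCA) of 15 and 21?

Tree insertion order: [44, 24, 32, 16, 20, 31, 8, 15, 26, 18, 49, 6, 21]
Tree (level-order array): [44, 24, 49, 16, 32, None, None, 8, 20, 31, None, 6, 15, 18, 21, 26]
In a BST, the LCA of p=15, q=21 is the first node v on the
root-to-leaf path with p <= v <= q (go left if both < v, right if both > v).
Walk from root:
  at 44: both 15 and 21 < 44, go left
  at 24: both 15 and 21 < 24, go left
  at 16: 15 <= 16 <= 21, this is the LCA
LCA = 16


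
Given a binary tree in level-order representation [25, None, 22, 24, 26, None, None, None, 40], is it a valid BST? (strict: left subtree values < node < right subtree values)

Level-order array: [25, None, 22, 24, 26, None, None, None, 40]
Validate using subtree bounds (lo, hi): at each node, require lo < value < hi,
then recurse left with hi=value and right with lo=value.
Preorder trace (stopping at first violation):
  at node 25 with bounds (-inf, +inf): OK
  at node 22 with bounds (25, +inf): VIOLATION
Node 22 violates its bound: not (25 < 22 < +inf).
Result: Not a valid BST


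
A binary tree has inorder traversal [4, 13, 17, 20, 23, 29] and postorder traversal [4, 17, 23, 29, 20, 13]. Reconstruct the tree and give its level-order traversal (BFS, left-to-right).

Inorder:   [4, 13, 17, 20, 23, 29]
Postorder: [4, 17, 23, 29, 20, 13]
Algorithm: postorder visits root last, so walk postorder right-to-left;
each value is the root of the current inorder slice — split it at that
value, recurse on the right subtree first, then the left.
Recursive splits:
  root=13; inorder splits into left=[4], right=[17, 20, 23, 29]
  root=20; inorder splits into left=[17], right=[23, 29]
  root=29; inorder splits into left=[23], right=[]
  root=23; inorder splits into left=[], right=[]
  root=17; inorder splits into left=[], right=[]
  root=4; inorder splits into left=[], right=[]
Reconstructed level-order: [13, 4, 20, 17, 29, 23]


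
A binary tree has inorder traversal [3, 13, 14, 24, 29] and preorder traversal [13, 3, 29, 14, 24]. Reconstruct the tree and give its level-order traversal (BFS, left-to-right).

Inorder:  [3, 13, 14, 24, 29]
Preorder: [13, 3, 29, 14, 24]
Algorithm: preorder visits root first, so consume preorder in order;
for each root, split the current inorder slice at that value into
left-subtree inorder and right-subtree inorder, then recurse.
Recursive splits:
  root=13; inorder splits into left=[3], right=[14, 24, 29]
  root=3; inorder splits into left=[], right=[]
  root=29; inorder splits into left=[14, 24], right=[]
  root=14; inorder splits into left=[], right=[24]
  root=24; inorder splits into left=[], right=[]
Reconstructed level-order: [13, 3, 29, 14, 24]


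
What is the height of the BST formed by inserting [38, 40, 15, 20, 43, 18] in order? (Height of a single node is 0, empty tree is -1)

Insertion order: [38, 40, 15, 20, 43, 18]
Tree (level-order array): [38, 15, 40, None, 20, None, 43, 18]
Compute height bottom-up (empty subtree = -1):
  height(18) = 1 + max(-1, -1) = 0
  height(20) = 1 + max(0, -1) = 1
  height(15) = 1 + max(-1, 1) = 2
  height(43) = 1 + max(-1, -1) = 0
  height(40) = 1 + max(-1, 0) = 1
  height(38) = 1 + max(2, 1) = 3
Height = 3


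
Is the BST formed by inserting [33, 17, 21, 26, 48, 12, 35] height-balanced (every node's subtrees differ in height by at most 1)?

Tree (level-order array): [33, 17, 48, 12, 21, 35, None, None, None, None, 26]
Definition: a tree is height-balanced if, at every node, |h(left) - h(right)| <= 1 (empty subtree has height -1).
Bottom-up per-node check:
  node 12: h_left=-1, h_right=-1, diff=0 [OK], height=0
  node 26: h_left=-1, h_right=-1, diff=0 [OK], height=0
  node 21: h_left=-1, h_right=0, diff=1 [OK], height=1
  node 17: h_left=0, h_right=1, diff=1 [OK], height=2
  node 35: h_left=-1, h_right=-1, diff=0 [OK], height=0
  node 48: h_left=0, h_right=-1, diff=1 [OK], height=1
  node 33: h_left=2, h_right=1, diff=1 [OK], height=3
All nodes satisfy the balance condition.
Result: Balanced


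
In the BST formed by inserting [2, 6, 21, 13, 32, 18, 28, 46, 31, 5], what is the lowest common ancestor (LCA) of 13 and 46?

Tree insertion order: [2, 6, 21, 13, 32, 18, 28, 46, 31, 5]
Tree (level-order array): [2, None, 6, 5, 21, None, None, 13, 32, None, 18, 28, 46, None, None, None, 31]
In a BST, the LCA of p=13, q=46 is the first node v on the
root-to-leaf path with p <= v <= q (go left if both < v, right if both > v).
Walk from root:
  at 2: both 13 and 46 > 2, go right
  at 6: both 13 and 46 > 6, go right
  at 21: 13 <= 21 <= 46, this is the LCA
LCA = 21


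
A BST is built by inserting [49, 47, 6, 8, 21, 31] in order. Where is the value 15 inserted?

Starting tree (level order): [49, 47, None, 6, None, None, 8, None, 21, None, 31]
Insertion path: 49 -> 47 -> 6 -> 8 -> 21
Result: insert 15 as left child of 21
Final tree (level order): [49, 47, None, 6, None, None, 8, None, 21, 15, 31]


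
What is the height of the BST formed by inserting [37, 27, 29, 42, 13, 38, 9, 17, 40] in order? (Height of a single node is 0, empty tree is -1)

Insertion order: [37, 27, 29, 42, 13, 38, 9, 17, 40]
Tree (level-order array): [37, 27, 42, 13, 29, 38, None, 9, 17, None, None, None, 40]
Compute height bottom-up (empty subtree = -1):
  height(9) = 1 + max(-1, -1) = 0
  height(17) = 1 + max(-1, -1) = 0
  height(13) = 1 + max(0, 0) = 1
  height(29) = 1 + max(-1, -1) = 0
  height(27) = 1 + max(1, 0) = 2
  height(40) = 1 + max(-1, -1) = 0
  height(38) = 1 + max(-1, 0) = 1
  height(42) = 1 + max(1, -1) = 2
  height(37) = 1 + max(2, 2) = 3
Height = 3


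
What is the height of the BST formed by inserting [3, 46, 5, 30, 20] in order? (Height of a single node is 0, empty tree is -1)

Insertion order: [3, 46, 5, 30, 20]
Tree (level-order array): [3, None, 46, 5, None, None, 30, 20]
Compute height bottom-up (empty subtree = -1):
  height(20) = 1 + max(-1, -1) = 0
  height(30) = 1 + max(0, -1) = 1
  height(5) = 1 + max(-1, 1) = 2
  height(46) = 1 + max(2, -1) = 3
  height(3) = 1 + max(-1, 3) = 4
Height = 4


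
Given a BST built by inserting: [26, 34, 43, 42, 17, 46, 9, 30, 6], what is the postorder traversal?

Tree insertion order: [26, 34, 43, 42, 17, 46, 9, 30, 6]
Tree (level-order array): [26, 17, 34, 9, None, 30, 43, 6, None, None, None, 42, 46]
Postorder traversal: [6, 9, 17, 30, 42, 46, 43, 34, 26]


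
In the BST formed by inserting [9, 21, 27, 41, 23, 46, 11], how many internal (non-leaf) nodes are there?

Tree built from: [9, 21, 27, 41, 23, 46, 11]
Tree (level-order array): [9, None, 21, 11, 27, None, None, 23, 41, None, None, None, 46]
Rule: An internal node has at least one child.
Per-node child counts:
  node 9: 1 child(ren)
  node 21: 2 child(ren)
  node 11: 0 child(ren)
  node 27: 2 child(ren)
  node 23: 0 child(ren)
  node 41: 1 child(ren)
  node 46: 0 child(ren)
Matching nodes: [9, 21, 27, 41]
Count of internal (non-leaf) nodes: 4


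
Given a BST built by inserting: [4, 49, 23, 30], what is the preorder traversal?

Tree insertion order: [4, 49, 23, 30]
Tree (level-order array): [4, None, 49, 23, None, None, 30]
Preorder traversal: [4, 49, 23, 30]


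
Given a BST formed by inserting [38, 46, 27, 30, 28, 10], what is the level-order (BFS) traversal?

Tree insertion order: [38, 46, 27, 30, 28, 10]
Tree (level-order array): [38, 27, 46, 10, 30, None, None, None, None, 28]
BFS from the root, enqueuing left then right child of each popped node:
  queue [38] -> pop 38, enqueue [27, 46], visited so far: [38]
  queue [27, 46] -> pop 27, enqueue [10, 30], visited so far: [38, 27]
  queue [46, 10, 30] -> pop 46, enqueue [none], visited so far: [38, 27, 46]
  queue [10, 30] -> pop 10, enqueue [none], visited so far: [38, 27, 46, 10]
  queue [30] -> pop 30, enqueue [28], visited so far: [38, 27, 46, 10, 30]
  queue [28] -> pop 28, enqueue [none], visited so far: [38, 27, 46, 10, 30, 28]
Result: [38, 27, 46, 10, 30, 28]


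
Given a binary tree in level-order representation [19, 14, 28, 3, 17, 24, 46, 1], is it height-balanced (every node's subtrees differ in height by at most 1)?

Tree (level-order array): [19, 14, 28, 3, 17, 24, 46, 1]
Definition: a tree is height-balanced if, at every node, |h(left) - h(right)| <= 1 (empty subtree has height -1).
Bottom-up per-node check:
  node 1: h_left=-1, h_right=-1, diff=0 [OK], height=0
  node 3: h_left=0, h_right=-1, diff=1 [OK], height=1
  node 17: h_left=-1, h_right=-1, diff=0 [OK], height=0
  node 14: h_left=1, h_right=0, diff=1 [OK], height=2
  node 24: h_left=-1, h_right=-1, diff=0 [OK], height=0
  node 46: h_left=-1, h_right=-1, diff=0 [OK], height=0
  node 28: h_left=0, h_right=0, diff=0 [OK], height=1
  node 19: h_left=2, h_right=1, diff=1 [OK], height=3
All nodes satisfy the balance condition.
Result: Balanced


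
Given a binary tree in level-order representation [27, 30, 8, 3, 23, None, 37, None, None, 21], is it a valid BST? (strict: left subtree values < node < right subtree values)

Level-order array: [27, 30, 8, 3, 23, None, 37, None, None, 21]
Validate using subtree bounds (lo, hi): at each node, require lo < value < hi,
then recurse left with hi=value and right with lo=value.
Preorder trace (stopping at first violation):
  at node 27 with bounds (-inf, +inf): OK
  at node 30 with bounds (-inf, 27): VIOLATION
Node 30 violates its bound: not (-inf < 30 < 27).
Result: Not a valid BST
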